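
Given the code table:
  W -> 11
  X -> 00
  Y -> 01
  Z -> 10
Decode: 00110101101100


Decoding:
00 -> X
11 -> W
01 -> Y
01 -> Y
10 -> Z
11 -> W
00 -> X


Result: XWYYZWX


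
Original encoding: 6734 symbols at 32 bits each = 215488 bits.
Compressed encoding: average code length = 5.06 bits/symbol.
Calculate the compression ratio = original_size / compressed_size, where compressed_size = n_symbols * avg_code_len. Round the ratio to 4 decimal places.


original_size = n_symbols * orig_bits = 6734 * 32 = 215488 bits
compressed_size = n_symbols * avg_code_len = 6734 * 5.06 = 34074.04 bits
ratio = original_size / compressed_size = 215488 / 34074.04 = 6.3241

Compression ratio = 6.3241


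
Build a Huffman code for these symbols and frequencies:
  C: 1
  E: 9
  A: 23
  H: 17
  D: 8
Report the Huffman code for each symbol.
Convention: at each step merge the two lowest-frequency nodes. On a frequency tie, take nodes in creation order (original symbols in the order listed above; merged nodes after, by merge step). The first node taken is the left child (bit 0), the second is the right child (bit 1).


Huffman tree construction:
Step 1: Merge C(1) + D(8) = 9
Step 2: Merge E(9) + (C+D)(9) = 18
Step 3: Merge H(17) + (E+(C+D))(18) = 35
Step 4: Merge A(23) + (H+(E+(C+D)))(35) = 58
Read each symbol's code off the tree from the root (left child = 0, right child = 1).

Codes:
  C: 1110 (length 4)
  E: 110 (length 3)
  A: 0 (length 1)
  H: 10 (length 2)
  D: 1111 (length 4)
Average code length: 120/58 = 2.0690 bits/symbol


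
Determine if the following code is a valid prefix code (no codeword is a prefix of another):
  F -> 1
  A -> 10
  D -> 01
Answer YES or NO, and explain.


Checking each pair (does one codeword prefix another?):
  F='1' vs A='10': prefix -- VIOLATION

NO -- this is NOT a valid prefix code. F (1) is a prefix of A (10).


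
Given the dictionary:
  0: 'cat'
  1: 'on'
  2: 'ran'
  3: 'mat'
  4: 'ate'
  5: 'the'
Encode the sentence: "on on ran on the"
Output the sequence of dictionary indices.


Look up each word in the dictionary:
  'on' -> 1
  'on' -> 1
  'ran' -> 2
  'on' -> 1
  'the' -> 5

Encoded: [1, 1, 2, 1, 5]


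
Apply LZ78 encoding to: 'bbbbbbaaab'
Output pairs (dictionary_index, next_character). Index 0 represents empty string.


LZ78 encoding steps:
Dictionary: {0: ''}
Step 1: w='' (idx 0), next='b' -> output (0, 'b'), add 'b' as idx 1
Step 2: w='b' (idx 1), next='b' -> output (1, 'b'), add 'bb' as idx 2
Step 3: w='bb' (idx 2), next='b' -> output (2, 'b'), add 'bbb' as idx 3
Step 4: w='' (idx 0), next='a' -> output (0, 'a'), add 'a' as idx 4
Step 5: w='a' (idx 4), next='a' -> output (4, 'a'), add 'aa' as idx 5
Step 6: w='b' (idx 1), end of input -> output (1, '')


Encoded: [(0, 'b'), (1, 'b'), (2, 'b'), (0, 'a'), (4, 'a'), (1, '')]


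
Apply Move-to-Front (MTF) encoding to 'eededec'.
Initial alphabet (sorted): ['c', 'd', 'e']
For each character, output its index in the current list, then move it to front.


MTF encoding:
'e': index 2 in ['c', 'd', 'e'] -> ['e', 'c', 'd']
'e': index 0 in ['e', 'c', 'd'] -> ['e', 'c', 'd']
'd': index 2 in ['e', 'c', 'd'] -> ['d', 'e', 'c']
'e': index 1 in ['d', 'e', 'c'] -> ['e', 'd', 'c']
'd': index 1 in ['e', 'd', 'c'] -> ['d', 'e', 'c']
'e': index 1 in ['d', 'e', 'c'] -> ['e', 'd', 'c']
'c': index 2 in ['e', 'd', 'c'] -> ['c', 'e', 'd']


Output: [2, 0, 2, 1, 1, 1, 2]


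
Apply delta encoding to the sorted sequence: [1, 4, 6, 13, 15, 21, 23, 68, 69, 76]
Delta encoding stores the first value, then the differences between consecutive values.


First value: 1
Deltas:
  4 - 1 = 3
  6 - 4 = 2
  13 - 6 = 7
  15 - 13 = 2
  21 - 15 = 6
  23 - 21 = 2
  68 - 23 = 45
  69 - 68 = 1
  76 - 69 = 7


Delta encoded: [1, 3, 2, 7, 2, 6, 2, 45, 1, 7]


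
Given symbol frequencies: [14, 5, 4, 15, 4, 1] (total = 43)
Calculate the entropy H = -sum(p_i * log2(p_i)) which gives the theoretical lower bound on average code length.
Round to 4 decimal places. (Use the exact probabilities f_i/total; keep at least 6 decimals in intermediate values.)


Per-symbol terms -p_i * log2(p_i) with p_i = f_i/43:
  p = 14/43 = 0.325581: log2(p) = -1.618910, -p*log2(p) = 0.527087
  p = 5/43 = 0.116279: log2(p) = -3.104337, -p*log2(p) = 0.360969
  p = 4/43 = 0.093023: log2(p) = -3.426265, -p*log2(p) = 0.318722
  p = 15/43 = 0.348837: log2(p) = -1.519374, -p*log2(p) = 0.530014
  p = 4/43 = 0.093023: log2(p) = -3.426265, -p*log2(p) = 0.318722
  p = 1/43 = 0.023256: log2(p) = -5.426265, -p*log2(p) = 0.126192
H = 0.527087 + 0.360969 + 0.318722 + 0.530014 + 0.318722 + 0.126192 = 2.181706

H = 2.1817 bits/symbol


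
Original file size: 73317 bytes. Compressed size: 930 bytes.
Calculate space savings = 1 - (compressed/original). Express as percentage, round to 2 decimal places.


ratio = compressed/original = 930/73317 = 0.012685
savings = 1 - ratio = 1 - 0.012685 = 0.987315
as a percentage: 0.987315 * 100 = 98.73%

Space savings = 1 - 930/73317 = 98.73%


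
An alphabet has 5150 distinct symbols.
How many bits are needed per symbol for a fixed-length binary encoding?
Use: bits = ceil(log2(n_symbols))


log2(5150) = 12.3304
Bracket: 2^12 = 4096 < 5150 <= 2^13 = 8192
So ceil(log2(5150)) = 13

bits = ceil(log2(5150)) = ceil(12.3304) = 13 bits


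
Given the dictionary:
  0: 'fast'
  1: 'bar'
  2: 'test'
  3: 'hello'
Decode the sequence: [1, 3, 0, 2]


Look up each index in the dictionary:
  1 -> 'bar'
  3 -> 'hello'
  0 -> 'fast'
  2 -> 'test'

Decoded: "bar hello fast test"


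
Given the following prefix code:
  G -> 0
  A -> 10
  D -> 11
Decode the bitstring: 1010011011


Decoding step by step:
Bits 10 -> A
Bits 10 -> A
Bits 0 -> G
Bits 11 -> D
Bits 0 -> G
Bits 11 -> D


Decoded message: AAGDGD


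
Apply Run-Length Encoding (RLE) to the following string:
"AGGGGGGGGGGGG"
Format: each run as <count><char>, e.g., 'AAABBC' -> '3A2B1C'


Scanning runs left to right:
  i=0: run of 'A' x 1 -> '1A'
  i=1: run of 'G' x 12 -> '12G'

RLE = 1A12G


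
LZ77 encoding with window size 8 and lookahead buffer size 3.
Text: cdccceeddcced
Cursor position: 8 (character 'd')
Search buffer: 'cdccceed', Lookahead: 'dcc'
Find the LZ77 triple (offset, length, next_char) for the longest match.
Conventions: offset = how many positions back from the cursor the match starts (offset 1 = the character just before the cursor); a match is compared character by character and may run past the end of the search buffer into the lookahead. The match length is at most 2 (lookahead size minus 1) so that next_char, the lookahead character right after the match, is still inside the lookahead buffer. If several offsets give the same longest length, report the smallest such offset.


Try each offset into the search buffer:
  offset=1 (pos 7, char 'd'): match length 1
  offset=2 (pos 6, char 'e'): match length 0
  offset=3 (pos 5, char 'e'): match length 0
  offset=4 (pos 4, char 'c'): match length 0
  offset=5 (pos 3, char 'c'): match length 0
  offset=6 (pos 2, char 'c'): match length 0
  offset=7 (pos 1, char 'd'): match length 2
  offset=8 (pos 0, char 'c'): match length 0
Longest match has length 2 at offset 7.
next_char = character at position 8 + 2 = 10 -> 'c'

Best match: offset=7, length=2 (matching 'dc' starting at position 1)
LZ77 triple: (7, 2, 'c')


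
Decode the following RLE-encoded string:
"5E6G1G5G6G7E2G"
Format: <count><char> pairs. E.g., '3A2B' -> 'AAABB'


Expanding each <count><char> pair:
  5E -> 'EEEEE'
  6G -> 'GGGGGG'
  1G -> 'G'
  5G -> 'GGGGG'
  6G -> 'GGGGGG'
  7E -> 'EEEEEEE'
  2G -> 'GG'

Decoded = EEEEEGGGGGGGGGGGGGGGGGGEEEEEEEGG


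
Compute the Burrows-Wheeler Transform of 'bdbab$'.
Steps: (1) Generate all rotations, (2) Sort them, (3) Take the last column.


Rotations (sorted):
  0: $bdbab -> last char: b
  1: ab$bdb -> last char: b
  2: b$bdba -> last char: a
  3: bab$bd -> last char: d
  4: bdbab$ -> last char: $
  5: dbab$b -> last char: b


BWT = bbad$b


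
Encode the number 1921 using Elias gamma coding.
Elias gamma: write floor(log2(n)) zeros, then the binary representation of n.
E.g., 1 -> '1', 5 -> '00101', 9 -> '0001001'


num_bits = floor(log2(1921)) + 1 = 11
leading_zeros = num_bits - 1 = 10
binary(1921) = 11110000001

Elias gamma(1921) = '0000000000' + '11110000001' = 000000000011110000001 (21 bits)


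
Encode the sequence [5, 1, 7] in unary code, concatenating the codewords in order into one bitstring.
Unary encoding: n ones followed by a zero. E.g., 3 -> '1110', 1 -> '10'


Encode each number as n ones followed by a terminating 0:
  5 -> 111110 (6 bits)
  1 -> 10 (2 bits)
  7 -> 11111110 (8 bits)
Total length = 6 + 2 + 8 = 16 bits.

Unary([5, 1, 7]) = 1111101011111110 (16 bits)


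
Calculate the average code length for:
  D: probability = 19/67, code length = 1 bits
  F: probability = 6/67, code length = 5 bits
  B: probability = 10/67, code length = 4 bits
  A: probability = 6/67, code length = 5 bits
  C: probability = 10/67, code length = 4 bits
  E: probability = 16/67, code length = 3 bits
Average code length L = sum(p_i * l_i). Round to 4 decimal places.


Weighted contributions p_i * l_i:
  D: (19/67) * 1 = 19/67
  F: (6/67) * 5 = 30/67
  B: (10/67) * 4 = 40/67
  A: (6/67) * 5 = 30/67
  C: (10/67) * 4 = 40/67
  E: (16/67) * 3 = 48/67
Sum = (19 + 30 + 40 + 30 + 40 + 48)/67 = 207/67

L = 207/67 = 3.0896 bits/symbol


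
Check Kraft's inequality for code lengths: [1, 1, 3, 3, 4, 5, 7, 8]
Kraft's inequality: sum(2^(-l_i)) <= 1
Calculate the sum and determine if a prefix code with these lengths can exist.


Sum = 2^(-1) + 2^(-1) + 2^(-3) + 2^(-3) + 2^(-4) + 2^(-5) + 2^(-7) + 2^(-8)
    = 0.5 + 0.5 + 0.125 + 0.125 + 0.0625 + 0.03125 + 0.0078125 + 0.00390625
    = 347/256 = 1.35546875
Since 1.35546875 > 1, Kraft's inequality is NOT satisfied.
A prefix code with these lengths CANNOT exist.

Kraft sum = 1.35546875. Not satisfied.


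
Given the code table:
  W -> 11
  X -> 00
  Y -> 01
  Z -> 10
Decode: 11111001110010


Decoding:
11 -> W
11 -> W
10 -> Z
01 -> Y
11 -> W
00 -> X
10 -> Z


Result: WWZYWXZ


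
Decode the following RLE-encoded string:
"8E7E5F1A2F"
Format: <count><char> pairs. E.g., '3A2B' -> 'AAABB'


Expanding each <count><char> pair:
  8E -> 'EEEEEEEE'
  7E -> 'EEEEEEE'
  5F -> 'FFFFF'
  1A -> 'A'
  2F -> 'FF'

Decoded = EEEEEEEEEEEEEEEFFFFFAFF


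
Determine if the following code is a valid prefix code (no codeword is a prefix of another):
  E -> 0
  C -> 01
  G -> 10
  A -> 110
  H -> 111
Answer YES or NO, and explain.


Checking each pair (does one codeword prefix another?):
  E='0' vs C='01': prefix -- VIOLATION

NO -- this is NOT a valid prefix code. E (0) is a prefix of C (01).


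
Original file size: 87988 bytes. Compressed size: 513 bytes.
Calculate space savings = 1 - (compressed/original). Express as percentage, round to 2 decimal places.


ratio = compressed/original = 513/87988 = 0.00583
savings = 1 - ratio = 1 - 0.00583 = 0.99417
as a percentage: 0.99417 * 100 = 99.42%

Space savings = 1 - 513/87988 = 99.42%


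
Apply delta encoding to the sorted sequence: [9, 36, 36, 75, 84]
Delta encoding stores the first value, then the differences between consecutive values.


First value: 9
Deltas:
  36 - 9 = 27
  36 - 36 = 0
  75 - 36 = 39
  84 - 75 = 9


Delta encoded: [9, 27, 0, 39, 9]


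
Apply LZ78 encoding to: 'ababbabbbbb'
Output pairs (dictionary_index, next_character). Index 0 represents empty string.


LZ78 encoding steps:
Dictionary: {0: ''}
Step 1: w='' (idx 0), next='a' -> output (0, 'a'), add 'a' as idx 1
Step 2: w='' (idx 0), next='b' -> output (0, 'b'), add 'b' as idx 2
Step 3: w='a' (idx 1), next='b' -> output (1, 'b'), add 'ab' as idx 3
Step 4: w='b' (idx 2), next='a' -> output (2, 'a'), add 'ba' as idx 4
Step 5: w='b' (idx 2), next='b' -> output (2, 'b'), add 'bb' as idx 5
Step 6: w='bb' (idx 5), next='b' -> output (5, 'b'), add 'bbb' as idx 6


Encoded: [(0, 'a'), (0, 'b'), (1, 'b'), (2, 'a'), (2, 'b'), (5, 'b')]


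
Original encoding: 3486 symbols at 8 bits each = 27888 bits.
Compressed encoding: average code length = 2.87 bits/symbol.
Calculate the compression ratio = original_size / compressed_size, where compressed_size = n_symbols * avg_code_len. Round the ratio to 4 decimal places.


original_size = n_symbols * orig_bits = 3486 * 8 = 27888 bits
compressed_size = n_symbols * avg_code_len = 3486 * 2.87 = 10004.82 bits
ratio = original_size / compressed_size = 27888 / 10004.82 = 2.7875

Compression ratio = 2.7875


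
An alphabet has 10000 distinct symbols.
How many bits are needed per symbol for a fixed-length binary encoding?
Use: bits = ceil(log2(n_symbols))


log2(10000) = 13.2877
Bracket: 2^13 = 8192 < 10000 <= 2^14 = 16384
So ceil(log2(10000)) = 14

bits = ceil(log2(10000)) = ceil(13.2877) = 14 bits


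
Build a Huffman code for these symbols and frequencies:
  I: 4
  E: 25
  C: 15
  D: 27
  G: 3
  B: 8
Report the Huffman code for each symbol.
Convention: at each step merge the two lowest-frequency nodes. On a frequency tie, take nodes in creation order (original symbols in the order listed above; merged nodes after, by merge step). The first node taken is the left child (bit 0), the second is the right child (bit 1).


Huffman tree construction:
Step 1: Merge G(3) + I(4) = 7
Step 2: Merge (G+I)(7) + B(8) = 15
Step 3: Merge C(15) + ((G+I)+B)(15) = 30
Step 4: Merge E(25) + D(27) = 52
Step 5: Merge (C+((G+I)+B))(30) + (E+D)(52) = 82
Read each symbol's code off the tree from the root (left child = 0, right child = 1).

Codes:
  I: 0101 (length 4)
  E: 10 (length 2)
  C: 00 (length 2)
  D: 11 (length 2)
  G: 0100 (length 4)
  B: 011 (length 3)
Average code length: 186/82 = 2.2683 bits/symbol


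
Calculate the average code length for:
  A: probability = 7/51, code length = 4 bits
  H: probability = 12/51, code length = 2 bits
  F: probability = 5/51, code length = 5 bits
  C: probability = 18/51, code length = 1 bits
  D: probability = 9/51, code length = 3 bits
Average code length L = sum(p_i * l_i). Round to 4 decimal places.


Weighted contributions p_i * l_i:
  A: (7/51) * 4 = 28/51
  H: (12/51) * 2 = 24/51
  F: (5/51) * 5 = 25/51
  C: (18/51) * 1 = 18/51
  D: (9/51) * 3 = 27/51
Sum = (28 + 24 + 25 + 18 + 27)/51 = 122/51

L = 122/51 = 2.3922 bits/symbol


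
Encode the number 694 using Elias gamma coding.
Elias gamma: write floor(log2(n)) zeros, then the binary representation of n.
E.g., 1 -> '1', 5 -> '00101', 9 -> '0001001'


num_bits = floor(log2(694)) + 1 = 10
leading_zeros = num_bits - 1 = 9
binary(694) = 1010110110

Elias gamma(694) = '000000000' + '1010110110' = 0000000001010110110 (19 bits)


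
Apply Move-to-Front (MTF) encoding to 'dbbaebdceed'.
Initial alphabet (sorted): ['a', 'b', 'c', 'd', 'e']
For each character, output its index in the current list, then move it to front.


MTF encoding:
'd': index 3 in ['a', 'b', 'c', 'd', 'e'] -> ['d', 'a', 'b', 'c', 'e']
'b': index 2 in ['d', 'a', 'b', 'c', 'e'] -> ['b', 'd', 'a', 'c', 'e']
'b': index 0 in ['b', 'd', 'a', 'c', 'e'] -> ['b', 'd', 'a', 'c', 'e']
'a': index 2 in ['b', 'd', 'a', 'c', 'e'] -> ['a', 'b', 'd', 'c', 'e']
'e': index 4 in ['a', 'b', 'd', 'c', 'e'] -> ['e', 'a', 'b', 'd', 'c']
'b': index 2 in ['e', 'a', 'b', 'd', 'c'] -> ['b', 'e', 'a', 'd', 'c']
'd': index 3 in ['b', 'e', 'a', 'd', 'c'] -> ['d', 'b', 'e', 'a', 'c']
'c': index 4 in ['d', 'b', 'e', 'a', 'c'] -> ['c', 'd', 'b', 'e', 'a']
'e': index 3 in ['c', 'd', 'b', 'e', 'a'] -> ['e', 'c', 'd', 'b', 'a']
'e': index 0 in ['e', 'c', 'd', 'b', 'a'] -> ['e', 'c', 'd', 'b', 'a']
'd': index 2 in ['e', 'c', 'd', 'b', 'a'] -> ['d', 'e', 'c', 'b', 'a']


Output: [3, 2, 0, 2, 4, 2, 3, 4, 3, 0, 2]


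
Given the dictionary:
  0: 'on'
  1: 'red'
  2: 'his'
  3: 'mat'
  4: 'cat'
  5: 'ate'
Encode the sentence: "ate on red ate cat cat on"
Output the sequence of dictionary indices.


Look up each word in the dictionary:
  'ate' -> 5
  'on' -> 0
  'red' -> 1
  'ate' -> 5
  'cat' -> 4
  'cat' -> 4
  'on' -> 0

Encoded: [5, 0, 1, 5, 4, 4, 0]


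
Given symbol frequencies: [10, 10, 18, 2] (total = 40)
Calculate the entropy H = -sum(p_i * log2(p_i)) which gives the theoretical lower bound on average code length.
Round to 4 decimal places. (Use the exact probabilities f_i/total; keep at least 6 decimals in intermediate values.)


Per-symbol terms -p_i * log2(p_i) with p_i = f_i/40:
  p = 10/40 = 0.250000: log2(p) = -2.000000, -p*log2(p) = 0.500000
  p = 10/40 = 0.250000: log2(p) = -2.000000, -p*log2(p) = 0.500000
  p = 18/40 = 0.450000: log2(p) = -1.152003, -p*log2(p) = 0.518401
  p = 2/40 = 0.050000: log2(p) = -4.321928, -p*log2(p) = 0.216096
H = 0.500000 + 0.500000 + 0.518401 + 0.216096 = 1.734497

H = 1.7345 bits/symbol


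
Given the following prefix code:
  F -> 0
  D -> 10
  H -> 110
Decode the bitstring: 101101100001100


Decoding step by step:
Bits 10 -> D
Bits 110 -> H
Bits 110 -> H
Bits 0 -> F
Bits 0 -> F
Bits 0 -> F
Bits 110 -> H
Bits 0 -> F


Decoded message: DHHFFFHF


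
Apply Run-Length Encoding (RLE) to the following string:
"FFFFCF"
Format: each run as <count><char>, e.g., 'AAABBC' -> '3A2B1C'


Scanning runs left to right:
  i=0: run of 'F' x 4 -> '4F'
  i=4: run of 'C' x 1 -> '1C'
  i=5: run of 'F' x 1 -> '1F'

RLE = 4F1C1F


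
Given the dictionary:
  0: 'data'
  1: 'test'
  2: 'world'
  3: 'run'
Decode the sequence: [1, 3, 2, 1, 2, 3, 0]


Look up each index in the dictionary:
  1 -> 'test'
  3 -> 'run'
  2 -> 'world'
  1 -> 'test'
  2 -> 'world'
  3 -> 'run'
  0 -> 'data'

Decoded: "test run world test world run data"


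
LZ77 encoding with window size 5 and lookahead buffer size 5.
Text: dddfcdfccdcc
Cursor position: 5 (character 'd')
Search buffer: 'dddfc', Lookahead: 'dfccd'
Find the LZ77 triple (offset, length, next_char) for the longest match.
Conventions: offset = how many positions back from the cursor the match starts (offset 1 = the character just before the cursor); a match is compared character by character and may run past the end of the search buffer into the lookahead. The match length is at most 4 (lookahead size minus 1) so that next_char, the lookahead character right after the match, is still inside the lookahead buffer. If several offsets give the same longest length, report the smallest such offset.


Try each offset into the search buffer:
  offset=1 (pos 4, char 'c'): match length 0
  offset=2 (pos 3, char 'f'): match length 0
  offset=3 (pos 2, char 'd'): match length 3
  offset=4 (pos 1, char 'd'): match length 1
  offset=5 (pos 0, char 'd'): match length 1
Longest match has length 3 at offset 3.
next_char = character at position 5 + 3 = 8 -> 'c'

Best match: offset=3, length=3 (matching 'dfc' starting at position 2)
LZ77 triple: (3, 3, 'c')


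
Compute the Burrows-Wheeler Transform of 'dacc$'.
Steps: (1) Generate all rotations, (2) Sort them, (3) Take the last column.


Rotations (sorted):
  0: $dacc -> last char: c
  1: acc$d -> last char: d
  2: c$dac -> last char: c
  3: cc$da -> last char: a
  4: dacc$ -> last char: $


BWT = cdca$


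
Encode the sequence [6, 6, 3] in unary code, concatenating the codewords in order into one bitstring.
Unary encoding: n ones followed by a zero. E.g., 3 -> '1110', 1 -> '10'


Encode each number as n ones followed by a terminating 0:
  6 -> 1111110 (7 bits)
  6 -> 1111110 (7 bits)
  3 -> 1110 (4 bits)
Total length = 7 + 7 + 4 = 18 bits.

Unary([6, 6, 3]) = 111111011111101110 (18 bits)


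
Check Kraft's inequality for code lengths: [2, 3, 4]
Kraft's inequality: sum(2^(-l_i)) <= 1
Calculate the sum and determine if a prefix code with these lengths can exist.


Sum = 2^(-2) + 2^(-3) + 2^(-4)
    = 0.25 + 0.125 + 0.0625
    = 7/16 = 0.4375
Since 0.4375 <= 1, Kraft's inequality IS satisfied.
A prefix code with these lengths CAN exist.

Kraft sum = 0.4375. Satisfied.


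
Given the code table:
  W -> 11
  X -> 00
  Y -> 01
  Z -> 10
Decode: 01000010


Decoding:
01 -> Y
00 -> X
00 -> X
10 -> Z


Result: YXXZ


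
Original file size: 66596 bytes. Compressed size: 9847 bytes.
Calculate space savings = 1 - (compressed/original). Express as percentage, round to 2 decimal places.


ratio = compressed/original = 9847/66596 = 0.147862
savings = 1 - ratio = 1 - 0.147862 = 0.852138
as a percentage: 0.852138 * 100 = 85.21%

Space savings = 1 - 9847/66596 = 85.21%


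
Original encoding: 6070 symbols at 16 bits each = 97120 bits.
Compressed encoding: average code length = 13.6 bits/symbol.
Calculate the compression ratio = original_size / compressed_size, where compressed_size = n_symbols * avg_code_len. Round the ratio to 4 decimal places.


original_size = n_symbols * orig_bits = 6070 * 16 = 97120 bits
compressed_size = n_symbols * avg_code_len = 6070 * 13.6 = 82552.0 bits
ratio = original_size / compressed_size = 97120 / 82552.0 = 1.1765

Compression ratio = 1.1765


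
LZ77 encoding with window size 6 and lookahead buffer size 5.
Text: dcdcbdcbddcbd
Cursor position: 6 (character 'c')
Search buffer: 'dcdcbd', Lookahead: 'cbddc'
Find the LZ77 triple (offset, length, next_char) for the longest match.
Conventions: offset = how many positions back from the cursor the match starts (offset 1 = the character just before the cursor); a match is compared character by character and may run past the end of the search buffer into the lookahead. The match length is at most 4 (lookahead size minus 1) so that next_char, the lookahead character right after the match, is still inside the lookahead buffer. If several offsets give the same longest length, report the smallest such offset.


Try each offset into the search buffer:
  offset=1 (pos 5, char 'd'): match length 0
  offset=2 (pos 4, char 'b'): match length 0
  offset=3 (pos 3, char 'c'): match length 3
  offset=4 (pos 2, char 'd'): match length 0
  offset=5 (pos 1, char 'c'): match length 1
  offset=6 (pos 0, char 'd'): match length 0
Longest match has length 3 at offset 3.
next_char = character at position 6 + 3 = 9 -> 'd'

Best match: offset=3, length=3 (matching 'cbd' starting at position 3)
LZ77 triple: (3, 3, 'd')


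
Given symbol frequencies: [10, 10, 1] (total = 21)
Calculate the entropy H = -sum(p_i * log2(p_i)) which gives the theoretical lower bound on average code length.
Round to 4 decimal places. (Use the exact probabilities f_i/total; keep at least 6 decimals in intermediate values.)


Per-symbol terms -p_i * log2(p_i) with p_i = f_i/21:
  p = 10/21 = 0.476190: log2(p) = -1.070389, -p*log2(p) = 0.509709
  p = 10/21 = 0.476190: log2(p) = -1.070389, -p*log2(p) = 0.509709
  p = 1/21 = 0.047619: log2(p) = -4.392317, -p*log2(p) = 0.209158
H = 0.509709 + 0.509709 + 0.209158 = 1.228576

H = 1.2286 bits/symbol


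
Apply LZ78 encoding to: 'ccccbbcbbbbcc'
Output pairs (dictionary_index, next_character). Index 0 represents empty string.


LZ78 encoding steps:
Dictionary: {0: ''}
Step 1: w='' (idx 0), next='c' -> output (0, 'c'), add 'c' as idx 1
Step 2: w='c' (idx 1), next='c' -> output (1, 'c'), add 'cc' as idx 2
Step 3: w='c' (idx 1), next='b' -> output (1, 'b'), add 'cb' as idx 3
Step 4: w='' (idx 0), next='b' -> output (0, 'b'), add 'b' as idx 4
Step 5: w='cb' (idx 3), next='b' -> output (3, 'b'), add 'cbb' as idx 5
Step 6: w='b' (idx 4), next='b' -> output (4, 'b'), add 'bb' as idx 6
Step 7: w='cc' (idx 2), end of input -> output (2, '')


Encoded: [(0, 'c'), (1, 'c'), (1, 'b'), (0, 'b'), (3, 'b'), (4, 'b'), (2, '')]


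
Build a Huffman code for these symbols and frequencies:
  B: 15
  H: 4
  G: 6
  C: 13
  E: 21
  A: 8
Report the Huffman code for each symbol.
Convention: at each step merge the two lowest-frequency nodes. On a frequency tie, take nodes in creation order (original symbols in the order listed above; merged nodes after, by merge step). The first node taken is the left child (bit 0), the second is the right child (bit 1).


Huffman tree construction:
Step 1: Merge H(4) + G(6) = 10
Step 2: Merge A(8) + (H+G)(10) = 18
Step 3: Merge C(13) + B(15) = 28
Step 4: Merge (A+(H+G))(18) + E(21) = 39
Step 5: Merge (C+B)(28) + ((A+(H+G))+E)(39) = 67
Read each symbol's code off the tree from the root (left child = 0, right child = 1).

Codes:
  B: 01 (length 2)
  H: 1010 (length 4)
  G: 1011 (length 4)
  C: 00 (length 2)
  E: 11 (length 2)
  A: 100 (length 3)
Average code length: 162/67 = 2.4179 bits/symbol


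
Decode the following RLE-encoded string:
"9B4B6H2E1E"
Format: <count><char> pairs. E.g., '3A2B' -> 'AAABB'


Expanding each <count><char> pair:
  9B -> 'BBBBBBBBB'
  4B -> 'BBBB'
  6H -> 'HHHHHH'
  2E -> 'EE'
  1E -> 'E'

Decoded = BBBBBBBBBBBBBHHHHHHEEE


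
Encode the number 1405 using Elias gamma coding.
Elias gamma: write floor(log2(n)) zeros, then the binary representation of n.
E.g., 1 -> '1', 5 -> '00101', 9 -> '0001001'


num_bits = floor(log2(1405)) + 1 = 11
leading_zeros = num_bits - 1 = 10
binary(1405) = 10101111101

Elias gamma(1405) = '0000000000' + '10101111101' = 000000000010101111101 (21 bits)


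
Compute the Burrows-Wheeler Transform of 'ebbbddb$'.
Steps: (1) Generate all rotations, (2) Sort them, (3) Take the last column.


Rotations (sorted):
  0: $ebbbddb -> last char: b
  1: b$ebbbdd -> last char: d
  2: bbbddb$e -> last char: e
  3: bbddb$eb -> last char: b
  4: bddb$ebb -> last char: b
  5: db$ebbbd -> last char: d
  6: ddb$ebbb -> last char: b
  7: ebbbddb$ -> last char: $


BWT = bdebbdb$


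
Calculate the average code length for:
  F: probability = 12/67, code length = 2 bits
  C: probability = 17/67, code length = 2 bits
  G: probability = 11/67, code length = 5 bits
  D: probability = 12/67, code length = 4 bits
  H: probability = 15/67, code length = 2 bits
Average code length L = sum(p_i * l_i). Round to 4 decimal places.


Weighted contributions p_i * l_i:
  F: (12/67) * 2 = 24/67
  C: (17/67) * 2 = 34/67
  G: (11/67) * 5 = 55/67
  D: (12/67) * 4 = 48/67
  H: (15/67) * 2 = 30/67
Sum = (24 + 34 + 55 + 48 + 30)/67 = 191/67

L = 191/67 = 2.8507 bits/symbol


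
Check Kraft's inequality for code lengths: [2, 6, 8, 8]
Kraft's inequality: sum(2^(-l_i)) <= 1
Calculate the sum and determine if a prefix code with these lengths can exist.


Sum = 2^(-2) + 2^(-6) + 2^(-8) + 2^(-8)
    = 0.25 + 0.015625 + 0.00390625 + 0.00390625
    = 70/256 = 0.2734375
Since 0.2734375 <= 1, Kraft's inequality IS satisfied.
A prefix code with these lengths CAN exist.

Kraft sum = 0.2734375. Satisfied.


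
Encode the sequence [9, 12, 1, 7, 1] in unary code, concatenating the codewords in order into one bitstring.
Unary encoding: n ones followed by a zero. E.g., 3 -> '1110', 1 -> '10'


Encode each number as n ones followed by a terminating 0:
  9 -> 1111111110 (10 bits)
  12 -> 1111111111110 (13 bits)
  1 -> 10 (2 bits)
  7 -> 11111110 (8 bits)
  1 -> 10 (2 bits)
Total length = 10 + 13 + 2 + 8 + 2 = 35 bits.

Unary([9, 12, 1, 7, 1]) = 11111111101111111111110101111111010 (35 bits)


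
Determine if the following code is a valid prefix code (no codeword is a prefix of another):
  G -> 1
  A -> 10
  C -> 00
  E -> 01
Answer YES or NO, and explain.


Checking each pair (does one codeword prefix another?):
  G='1' vs A='10': prefix -- VIOLATION

NO -- this is NOT a valid prefix code. G (1) is a prefix of A (10).


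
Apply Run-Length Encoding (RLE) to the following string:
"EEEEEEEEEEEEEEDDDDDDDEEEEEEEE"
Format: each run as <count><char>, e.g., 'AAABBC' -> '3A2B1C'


Scanning runs left to right:
  i=0: run of 'E' x 14 -> '14E'
  i=14: run of 'D' x 7 -> '7D'
  i=21: run of 'E' x 8 -> '8E'

RLE = 14E7D8E


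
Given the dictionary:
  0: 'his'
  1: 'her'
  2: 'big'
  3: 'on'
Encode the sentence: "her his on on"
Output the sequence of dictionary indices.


Look up each word in the dictionary:
  'her' -> 1
  'his' -> 0
  'on' -> 3
  'on' -> 3

Encoded: [1, 0, 3, 3]


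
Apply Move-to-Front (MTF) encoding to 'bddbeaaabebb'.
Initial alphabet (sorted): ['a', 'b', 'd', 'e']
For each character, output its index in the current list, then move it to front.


MTF encoding:
'b': index 1 in ['a', 'b', 'd', 'e'] -> ['b', 'a', 'd', 'e']
'd': index 2 in ['b', 'a', 'd', 'e'] -> ['d', 'b', 'a', 'e']
'd': index 0 in ['d', 'b', 'a', 'e'] -> ['d', 'b', 'a', 'e']
'b': index 1 in ['d', 'b', 'a', 'e'] -> ['b', 'd', 'a', 'e']
'e': index 3 in ['b', 'd', 'a', 'e'] -> ['e', 'b', 'd', 'a']
'a': index 3 in ['e', 'b', 'd', 'a'] -> ['a', 'e', 'b', 'd']
'a': index 0 in ['a', 'e', 'b', 'd'] -> ['a', 'e', 'b', 'd']
'a': index 0 in ['a', 'e', 'b', 'd'] -> ['a', 'e', 'b', 'd']
'b': index 2 in ['a', 'e', 'b', 'd'] -> ['b', 'a', 'e', 'd']
'e': index 2 in ['b', 'a', 'e', 'd'] -> ['e', 'b', 'a', 'd']
'b': index 1 in ['e', 'b', 'a', 'd'] -> ['b', 'e', 'a', 'd']
'b': index 0 in ['b', 'e', 'a', 'd'] -> ['b', 'e', 'a', 'd']


Output: [1, 2, 0, 1, 3, 3, 0, 0, 2, 2, 1, 0]


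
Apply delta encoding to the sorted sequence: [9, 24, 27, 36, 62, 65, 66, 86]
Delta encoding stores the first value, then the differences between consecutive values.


First value: 9
Deltas:
  24 - 9 = 15
  27 - 24 = 3
  36 - 27 = 9
  62 - 36 = 26
  65 - 62 = 3
  66 - 65 = 1
  86 - 66 = 20


Delta encoded: [9, 15, 3, 9, 26, 3, 1, 20]


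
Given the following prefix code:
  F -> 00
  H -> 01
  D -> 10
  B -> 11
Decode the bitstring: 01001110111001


Decoding step by step:
Bits 01 -> H
Bits 00 -> F
Bits 11 -> B
Bits 10 -> D
Bits 11 -> B
Bits 10 -> D
Bits 01 -> H


Decoded message: HFBDBDH


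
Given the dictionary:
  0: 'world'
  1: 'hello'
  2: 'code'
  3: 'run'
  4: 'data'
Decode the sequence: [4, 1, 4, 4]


Look up each index in the dictionary:
  4 -> 'data'
  1 -> 'hello'
  4 -> 'data'
  4 -> 'data'

Decoded: "data hello data data"


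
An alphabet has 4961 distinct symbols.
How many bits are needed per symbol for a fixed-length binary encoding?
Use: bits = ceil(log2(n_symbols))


log2(4961) = 12.2764
Bracket: 2^12 = 4096 < 4961 <= 2^13 = 8192
So ceil(log2(4961)) = 13

bits = ceil(log2(4961)) = ceil(12.2764) = 13 bits


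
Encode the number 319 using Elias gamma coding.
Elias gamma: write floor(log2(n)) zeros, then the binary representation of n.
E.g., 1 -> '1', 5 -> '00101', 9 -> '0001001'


num_bits = floor(log2(319)) + 1 = 9
leading_zeros = num_bits - 1 = 8
binary(319) = 100111111

Elias gamma(319) = '00000000' + '100111111' = 00000000100111111 (17 bits)


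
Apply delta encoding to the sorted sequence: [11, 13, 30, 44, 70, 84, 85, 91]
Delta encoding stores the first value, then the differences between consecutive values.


First value: 11
Deltas:
  13 - 11 = 2
  30 - 13 = 17
  44 - 30 = 14
  70 - 44 = 26
  84 - 70 = 14
  85 - 84 = 1
  91 - 85 = 6


Delta encoded: [11, 2, 17, 14, 26, 14, 1, 6]


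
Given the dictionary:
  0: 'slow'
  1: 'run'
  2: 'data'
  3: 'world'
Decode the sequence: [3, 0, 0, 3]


Look up each index in the dictionary:
  3 -> 'world'
  0 -> 'slow'
  0 -> 'slow'
  3 -> 'world'

Decoded: "world slow slow world"


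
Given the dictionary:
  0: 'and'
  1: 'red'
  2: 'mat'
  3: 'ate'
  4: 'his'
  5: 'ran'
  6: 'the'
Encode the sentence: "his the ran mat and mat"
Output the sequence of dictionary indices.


Look up each word in the dictionary:
  'his' -> 4
  'the' -> 6
  'ran' -> 5
  'mat' -> 2
  'and' -> 0
  'mat' -> 2

Encoded: [4, 6, 5, 2, 0, 2]


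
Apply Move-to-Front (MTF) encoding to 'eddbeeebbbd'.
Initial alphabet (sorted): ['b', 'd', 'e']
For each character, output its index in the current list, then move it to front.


MTF encoding:
'e': index 2 in ['b', 'd', 'e'] -> ['e', 'b', 'd']
'd': index 2 in ['e', 'b', 'd'] -> ['d', 'e', 'b']
'd': index 0 in ['d', 'e', 'b'] -> ['d', 'e', 'b']
'b': index 2 in ['d', 'e', 'b'] -> ['b', 'd', 'e']
'e': index 2 in ['b', 'd', 'e'] -> ['e', 'b', 'd']
'e': index 0 in ['e', 'b', 'd'] -> ['e', 'b', 'd']
'e': index 0 in ['e', 'b', 'd'] -> ['e', 'b', 'd']
'b': index 1 in ['e', 'b', 'd'] -> ['b', 'e', 'd']
'b': index 0 in ['b', 'e', 'd'] -> ['b', 'e', 'd']
'b': index 0 in ['b', 'e', 'd'] -> ['b', 'e', 'd']
'd': index 2 in ['b', 'e', 'd'] -> ['d', 'b', 'e']


Output: [2, 2, 0, 2, 2, 0, 0, 1, 0, 0, 2]


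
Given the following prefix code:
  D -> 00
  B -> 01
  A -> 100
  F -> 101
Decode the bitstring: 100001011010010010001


Decoding step by step:
Bits 100 -> A
Bits 00 -> D
Bits 101 -> F
Bits 101 -> F
Bits 00 -> D
Bits 100 -> A
Bits 100 -> A
Bits 01 -> B


Decoded message: ADFFDAAB


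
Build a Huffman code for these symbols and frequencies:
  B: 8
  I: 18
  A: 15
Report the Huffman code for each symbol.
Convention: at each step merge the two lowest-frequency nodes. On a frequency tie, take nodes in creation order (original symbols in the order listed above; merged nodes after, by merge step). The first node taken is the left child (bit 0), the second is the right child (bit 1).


Huffman tree construction:
Step 1: Merge B(8) + A(15) = 23
Step 2: Merge I(18) + (B+A)(23) = 41
Read each symbol's code off the tree from the root (left child = 0, right child = 1).

Codes:
  B: 10 (length 2)
  I: 0 (length 1)
  A: 11 (length 2)
Average code length: 64/41 = 1.5610 bits/symbol


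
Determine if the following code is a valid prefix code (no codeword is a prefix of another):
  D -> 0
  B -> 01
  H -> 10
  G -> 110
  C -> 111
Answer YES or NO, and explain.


Checking each pair (does one codeword prefix another?):
  D='0' vs B='01': prefix -- VIOLATION

NO -- this is NOT a valid prefix code. D (0) is a prefix of B (01).


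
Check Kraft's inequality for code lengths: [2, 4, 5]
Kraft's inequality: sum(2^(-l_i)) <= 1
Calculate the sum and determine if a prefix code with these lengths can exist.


Sum = 2^(-2) + 2^(-4) + 2^(-5)
    = 0.25 + 0.0625 + 0.03125
    = 11/32 = 0.34375
Since 0.34375 <= 1, Kraft's inequality IS satisfied.
A prefix code with these lengths CAN exist.

Kraft sum = 0.34375. Satisfied.


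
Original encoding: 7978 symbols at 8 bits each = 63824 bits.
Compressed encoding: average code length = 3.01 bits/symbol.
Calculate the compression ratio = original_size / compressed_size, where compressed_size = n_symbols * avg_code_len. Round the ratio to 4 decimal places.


original_size = n_symbols * orig_bits = 7978 * 8 = 63824 bits
compressed_size = n_symbols * avg_code_len = 7978 * 3.01 = 24013.78 bits
ratio = original_size / compressed_size = 63824 / 24013.78 = 2.6578

Compression ratio = 2.6578


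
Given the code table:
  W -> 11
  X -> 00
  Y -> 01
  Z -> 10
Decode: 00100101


Decoding:
00 -> X
10 -> Z
01 -> Y
01 -> Y


Result: XZYY


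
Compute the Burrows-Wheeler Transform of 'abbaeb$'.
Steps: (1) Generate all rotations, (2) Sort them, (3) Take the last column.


Rotations (sorted):
  0: $abbaeb -> last char: b
  1: abbaeb$ -> last char: $
  2: aeb$abb -> last char: b
  3: b$abbae -> last char: e
  4: baeb$ab -> last char: b
  5: bbaeb$a -> last char: a
  6: eb$abba -> last char: a


BWT = b$bebaa


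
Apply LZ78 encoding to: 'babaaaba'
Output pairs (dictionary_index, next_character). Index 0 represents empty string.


LZ78 encoding steps:
Dictionary: {0: ''}
Step 1: w='' (idx 0), next='b' -> output (0, 'b'), add 'b' as idx 1
Step 2: w='' (idx 0), next='a' -> output (0, 'a'), add 'a' as idx 2
Step 3: w='b' (idx 1), next='a' -> output (1, 'a'), add 'ba' as idx 3
Step 4: w='a' (idx 2), next='a' -> output (2, 'a'), add 'aa' as idx 4
Step 5: w='ba' (idx 3), end of input -> output (3, '')


Encoded: [(0, 'b'), (0, 'a'), (1, 'a'), (2, 'a'), (3, '')]


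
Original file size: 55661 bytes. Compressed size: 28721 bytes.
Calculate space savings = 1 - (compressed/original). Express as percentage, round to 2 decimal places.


ratio = compressed/original = 28721/55661 = 0.515999
savings = 1 - ratio = 1 - 0.515999 = 0.484001
as a percentage: 0.484001 * 100 = 48.4%

Space savings = 1 - 28721/55661 = 48.4%


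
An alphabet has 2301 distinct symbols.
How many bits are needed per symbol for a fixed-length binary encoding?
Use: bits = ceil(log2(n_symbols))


log2(2301) = 11.168
Bracket: 2^11 = 2048 < 2301 <= 2^12 = 4096
So ceil(log2(2301)) = 12

bits = ceil(log2(2301)) = ceil(11.168) = 12 bits


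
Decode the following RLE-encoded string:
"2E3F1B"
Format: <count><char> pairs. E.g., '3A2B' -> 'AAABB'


Expanding each <count><char> pair:
  2E -> 'EE'
  3F -> 'FFF'
  1B -> 'B'

Decoded = EEFFFB


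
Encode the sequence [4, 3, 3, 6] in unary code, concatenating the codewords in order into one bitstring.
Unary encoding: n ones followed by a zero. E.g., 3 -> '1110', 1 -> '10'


Encode each number as n ones followed by a terminating 0:
  4 -> 11110 (5 bits)
  3 -> 1110 (4 bits)
  3 -> 1110 (4 bits)
  6 -> 1111110 (7 bits)
Total length = 5 + 4 + 4 + 7 = 20 bits.

Unary([4, 3, 3, 6]) = 11110111011101111110 (20 bits)


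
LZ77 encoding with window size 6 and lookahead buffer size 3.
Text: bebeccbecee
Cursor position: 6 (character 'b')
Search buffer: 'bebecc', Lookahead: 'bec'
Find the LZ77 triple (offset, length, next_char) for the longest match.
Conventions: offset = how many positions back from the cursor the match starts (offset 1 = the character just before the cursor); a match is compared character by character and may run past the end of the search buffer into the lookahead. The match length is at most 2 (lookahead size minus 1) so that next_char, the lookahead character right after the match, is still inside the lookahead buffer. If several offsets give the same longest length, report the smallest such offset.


Try each offset into the search buffer:
  offset=1 (pos 5, char 'c'): match length 0
  offset=2 (pos 4, char 'c'): match length 0
  offset=3 (pos 3, char 'e'): match length 0
  offset=4 (pos 2, char 'b'): match length 2
  offset=5 (pos 1, char 'e'): match length 0
  offset=6 (pos 0, char 'b'): match length 2
Longest match has length 2, found at offsets 4, 6; take the smallest, offset 4.
next_char = character at position 6 + 2 = 8 -> 'c'

Best match: offset=4, length=2 (matching 'be' starting at position 2)
LZ77 triple: (4, 2, 'c')


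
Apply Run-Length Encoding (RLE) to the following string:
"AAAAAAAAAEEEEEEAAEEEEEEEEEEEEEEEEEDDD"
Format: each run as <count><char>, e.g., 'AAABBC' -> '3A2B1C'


Scanning runs left to right:
  i=0: run of 'A' x 9 -> '9A'
  i=9: run of 'E' x 6 -> '6E'
  i=15: run of 'A' x 2 -> '2A'
  i=17: run of 'E' x 17 -> '17E'
  i=34: run of 'D' x 3 -> '3D'

RLE = 9A6E2A17E3D


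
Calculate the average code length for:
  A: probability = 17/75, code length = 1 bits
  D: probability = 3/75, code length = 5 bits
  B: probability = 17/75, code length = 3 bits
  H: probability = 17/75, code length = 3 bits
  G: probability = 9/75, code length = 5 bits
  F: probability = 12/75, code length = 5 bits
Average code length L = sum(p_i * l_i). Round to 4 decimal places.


Weighted contributions p_i * l_i:
  A: (17/75) * 1 = 17/75
  D: (3/75) * 5 = 15/75
  B: (17/75) * 3 = 51/75
  H: (17/75) * 3 = 51/75
  G: (9/75) * 5 = 45/75
  F: (12/75) * 5 = 60/75
Sum = (17 + 15 + 51 + 51 + 45 + 60)/75 = 239/75

L = 239/75 = 3.1867 bits/symbol


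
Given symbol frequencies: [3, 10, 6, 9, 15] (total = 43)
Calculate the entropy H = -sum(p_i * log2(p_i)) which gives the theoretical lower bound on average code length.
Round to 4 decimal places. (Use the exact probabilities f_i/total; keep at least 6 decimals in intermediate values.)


Per-symbol terms -p_i * log2(p_i) with p_i = f_i/43:
  p = 3/43 = 0.069767: log2(p) = -3.841302, -p*log2(p) = 0.267998
  p = 10/43 = 0.232558: log2(p) = -2.104337, -p*log2(p) = 0.489381
  p = 6/43 = 0.139535: log2(p) = -2.841302, -p*log2(p) = 0.396461
  p = 9/43 = 0.209302: log2(p) = -2.256340, -p*log2(p) = 0.472257
  p = 15/43 = 0.348837: log2(p) = -1.519374, -p*log2(p) = 0.530014
H = 0.267998 + 0.489381 + 0.396461 + 0.472257 + 0.530014 = 2.156111

H = 2.1561 bits/symbol


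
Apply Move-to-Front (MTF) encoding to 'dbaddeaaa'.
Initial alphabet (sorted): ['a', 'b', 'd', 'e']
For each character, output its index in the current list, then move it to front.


MTF encoding:
'd': index 2 in ['a', 'b', 'd', 'e'] -> ['d', 'a', 'b', 'e']
'b': index 2 in ['d', 'a', 'b', 'e'] -> ['b', 'd', 'a', 'e']
'a': index 2 in ['b', 'd', 'a', 'e'] -> ['a', 'b', 'd', 'e']
'd': index 2 in ['a', 'b', 'd', 'e'] -> ['d', 'a', 'b', 'e']
'd': index 0 in ['d', 'a', 'b', 'e'] -> ['d', 'a', 'b', 'e']
'e': index 3 in ['d', 'a', 'b', 'e'] -> ['e', 'd', 'a', 'b']
'a': index 2 in ['e', 'd', 'a', 'b'] -> ['a', 'e', 'd', 'b']
'a': index 0 in ['a', 'e', 'd', 'b'] -> ['a', 'e', 'd', 'b']
'a': index 0 in ['a', 'e', 'd', 'b'] -> ['a', 'e', 'd', 'b']


Output: [2, 2, 2, 2, 0, 3, 2, 0, 0]
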